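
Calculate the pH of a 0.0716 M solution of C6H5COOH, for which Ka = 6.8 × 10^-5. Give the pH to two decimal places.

C6H5COOH ⇌ C6H5COO- + H+
Ka = [H+]²/(0.0716 − [H+]) = 6.8 × 10^-5
Neglecting [H+] in the denominator: [H+] = √(6.8 × 10^-5 × 0.0716) = 2.21 × 10^-3 M
Check: 3.1% ionized — well under 5%, approximation valid.
pH = −log[H+] = −log(2.21 × 10^-3) = 2.66

pH = 2.66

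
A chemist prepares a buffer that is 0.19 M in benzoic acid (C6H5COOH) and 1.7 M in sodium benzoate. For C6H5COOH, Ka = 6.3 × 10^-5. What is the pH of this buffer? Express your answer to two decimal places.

pKa = −log(6.3 × 10^-5) = 4.201
pH = pKa + log([A⁻]/[HA]) = 4.201 + log(1.7/0.19)
pH = 4.201 + (+0.952) = 5.15

pH = 5.15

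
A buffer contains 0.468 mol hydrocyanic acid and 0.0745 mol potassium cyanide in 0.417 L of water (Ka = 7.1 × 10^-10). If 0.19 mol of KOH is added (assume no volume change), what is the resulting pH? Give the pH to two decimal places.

After neutralization: n(HCN) = 0.278 mol, n(CN-) = 0.265 mol.
pKa = −log(7.1 × 10^-10) = 9.149
pH = pKa + log([A⁻]/[HA]) = 9.149 + log(0.265/0.278) = 9.149 -0.021

pH = 9.13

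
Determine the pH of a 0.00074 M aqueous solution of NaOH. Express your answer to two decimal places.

NaOH is a strong base; [OH-] = 0.00074 M.
pOH = -log(0.00074) = 3.13
pH = 14.00 - 3.13 = 10.87

pH = 10.87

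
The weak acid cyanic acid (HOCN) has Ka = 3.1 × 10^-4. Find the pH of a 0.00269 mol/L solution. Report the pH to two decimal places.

pH = 3.11

HOCN ⇌ OCN- + H+
Let x = [H+] at equilibrium. Ka = x²/(0.00269 − x).
x is not negligible relative to C₀; solve x² + 0.00031·x − 8.34e-07 = 0.
x = [−0.00031 + √(0.00031² + 3.34e-06)]/2 = 7.71 × 10^-4 M
pH = −log(7.71 × 10^-4) = 3.11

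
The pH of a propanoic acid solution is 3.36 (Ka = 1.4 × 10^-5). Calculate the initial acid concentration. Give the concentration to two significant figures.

[H+] = 10^(-3.36) = 4.37 × 10^-4 M = x
Ka = x²/(C₀ − x) ⇒ C₀ = x + x²/Ka
C₀ = 4.37 × 10^-4 + (4.37 × 10^-4)²/(1.4 × 10^-5) = 1.41 × 10^-2 M

C₀ = 1.4 × 10^-2 M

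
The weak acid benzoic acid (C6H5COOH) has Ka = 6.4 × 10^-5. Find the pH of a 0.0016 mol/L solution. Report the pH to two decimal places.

C6H5COOH ⇌ C6H5COO- + H+
Let x = [H+] at equilibrium. Ka = x²/(0.0016 − x).
x is not negligible relative to C₀; solve x² + 6.4e-05·x − 1.02e-07 = 0.
x = (−Ka + √(Ka² + 4·Ka·C₀))/2 = 2.90 × 10^-4 M
pH = −log(2.90 × 10^-4) = 3.54

pH = 3.54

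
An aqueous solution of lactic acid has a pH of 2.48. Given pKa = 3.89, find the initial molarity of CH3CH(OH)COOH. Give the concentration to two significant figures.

C₀ = 8.8 × 10^-2 M

[H+] = 10^(-2.48) = 3.31 × 10^-3 M = x
Ka = 10^(−3.89) = 1.29 × 10^-4
Ka = x²/(C₀ − x) ⇒ C₀ = x + x²/Ka
C₀ = 3.31 × 10^-3 + (3.31 × 10^-3)²/(1.29 × 10^-4) = 8.82 × 10^-2 M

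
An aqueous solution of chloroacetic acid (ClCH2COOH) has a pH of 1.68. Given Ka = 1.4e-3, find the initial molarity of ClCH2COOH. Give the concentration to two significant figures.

[H+] = 10^(-1.68) = 2.09 × 10^-2 M = x
Ka = x²/(C₀ − x) ⇒ C₀ = x + x²/Ka
C₀ = 2.09 × 10^-2 + (2.09 × 10^-2)²/(1.4 × 10^-3) = 3.33 × 10^-1 M

C₀ = 3.3 × 10^-1 M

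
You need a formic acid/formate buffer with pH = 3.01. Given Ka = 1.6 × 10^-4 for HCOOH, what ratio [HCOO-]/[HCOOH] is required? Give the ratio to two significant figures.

pKa = -log(1.6 × 10^-4) = 3.796
pH = pKa + log(r) ⇒ log(r) = 3.01 − 3.796 = -0.786
r = [HCOO-]/[HCOOH] = 10^(-0.786) = 0.164

ratio = 0.16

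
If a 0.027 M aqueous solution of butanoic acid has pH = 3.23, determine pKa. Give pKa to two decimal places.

[H+] = 10^(-3.23) = 5.89 × 10^-4 M
At equilibrium [HA] = 0.027 − 5.89 × 10^-4 = 2.64 × 10^-2 M
Ka = [H+][A-]/[HA] = (5.89 × 10^-4)² / 2.64 × 10^-2 = 1.31 × 10^-5
pKa = -log(1.31 × 10^-5) = 4.88

pKa = 4.88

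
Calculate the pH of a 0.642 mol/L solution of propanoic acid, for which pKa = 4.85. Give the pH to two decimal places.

pH = 2.52

CH3CH2COOH ⇌ CH3CH2COO- + H+
Ka = 10^(−4.85) = 1.41 × 10^-5
Ka = [H+]²/(0.642 − [H+]) = 1.41 × 10^-5
Since Ka ≪ C₀, [H+] ≈ √(Ka·C₀) = 3.01 × 10^-3 M.
pH = −log(3.01 × 10^-3) = 2.52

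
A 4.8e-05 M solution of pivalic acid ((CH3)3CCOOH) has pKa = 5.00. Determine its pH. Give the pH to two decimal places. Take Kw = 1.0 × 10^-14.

(CH3)3CCOOH ⇌ (CH3)3CCOO- + H+
Ka = 10^(−5.00) = 1.00 × 10^-5
From the ICE table, Ka = x²/(4.8e-05 − x) = 1.00 × 10^-5.
x is not negligible relative to C₀; solve x² + 1e-05·x − 4.8e-10 = 0.
x = (−Ka + √(Ka² + 4·Ka·C₀))/2 = 1.75 × 10^-5 M
pH = −log[H+] = −log(1.75 × 10^-5) = 4.76

pH = 4.76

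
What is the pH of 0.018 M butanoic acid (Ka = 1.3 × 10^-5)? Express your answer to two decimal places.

CH3(CH2)2COOH ⇌ CH3(CH2)2COO- + H+
Let x = [H+] at equilibrium. Ka = x²/(0.018 − x).
Assume x ≪ 0.018: x ≈ √(1.3 × 10^-5 × 0.018) = 4.84 × 10^-4 M
(x/C₀ = 2.7% < 5%, so the approximation holds.)
pH = −log[H+] = −log(4.84 × 10^-4) = 3.32

pH = 3.32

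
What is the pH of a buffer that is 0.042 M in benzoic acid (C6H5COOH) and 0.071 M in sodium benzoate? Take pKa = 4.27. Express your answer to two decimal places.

Henderson–Hasselbalch: pH = pKa + log([C6H5COO-]/[C6H5COOH]) = 4.27 + log(0.071/0.042)
pH = 4.27 + (+0.228) = 4.50

pH = 4.50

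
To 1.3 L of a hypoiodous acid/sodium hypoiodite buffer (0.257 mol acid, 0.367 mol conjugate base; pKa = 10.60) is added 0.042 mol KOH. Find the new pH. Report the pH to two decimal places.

pH = 10.88

OH- converts HOI to OI-: HOI → 0.215 mol, OI- → 0.409 mol.
pH = pKa + log([A⁻]/[HA]) = 10.60 + log(0.409/0.215) = 10.60 +0.279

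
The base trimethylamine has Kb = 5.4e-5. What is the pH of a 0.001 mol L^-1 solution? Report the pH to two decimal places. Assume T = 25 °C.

pH = 10.32

(CH3)3N + H2O ⇌ (CH3)3NH+ + OH-
Kb = [OH-]²/(0.001 − [OH-]) = 5.4 × 10^-5
Here C₀/Kb ≈ 18.5, so the small-[OH-] approximation fails. Use the quadratic:
[OH-] = (−Kb + √(Kb² + 4·Kb·C₀))/2 = 2.07 × 10^-4 M
pOH = 3.68, so pH = 14.00 − pOH = 10.32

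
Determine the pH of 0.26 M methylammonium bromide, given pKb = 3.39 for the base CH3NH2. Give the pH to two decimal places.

CH3NH3+ is the conjugate acid of the weak base CH3NH2.
Kb = 10^(−3.39) = 4.07 × 10^-4
Ka = Kw/Kb = 1.0×10^-14 / 4.07 × 10^-4 = 2.46 × 10^-11
Ka = x²/(0.26 − x) = 2.46 × 10^-11
Assume x ≪ 0.26: x ≈ √(2.46 × 10^-11 × 0.26) = 2.53 × 10^-6 M
Check: 0.00097% ionized — well under 5%, approximation valid.
pH = −log[H+] = −log(2.53 × 10^-6) = 5.60

pH = 5.60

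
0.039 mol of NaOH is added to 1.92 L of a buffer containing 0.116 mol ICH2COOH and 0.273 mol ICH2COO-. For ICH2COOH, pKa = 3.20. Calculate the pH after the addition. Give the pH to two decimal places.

After neutralization: n(ICH2COOH) = 0.077 mol, n(ICH2COO-) = 0.312 mol.
pH = pKa + log([A⁻]/[HA]) = 3.20 + log(0.312/0.077) = 3.20 +0.608

pH = 3.81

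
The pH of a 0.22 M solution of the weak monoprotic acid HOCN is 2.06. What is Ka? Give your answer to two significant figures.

[H+] = 10^(-2.06) = 8.71 × 10^-3 M
At equilibrium [HA] = 0.22 − 8.71 × 10^-3 = 2.11 × 10^-1 M
Ka = [H+][A-]/[HA] = (8.71 × 10^-3)² / 2.11 × 10^-1 = 3.6 × 10^-4

Ka = 3.6 × 10^-4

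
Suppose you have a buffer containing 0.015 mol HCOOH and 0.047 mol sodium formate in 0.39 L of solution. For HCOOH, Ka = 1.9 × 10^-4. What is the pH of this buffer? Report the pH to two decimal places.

pKa = −log(1.9 × 10^-4) = 3.721
Henderson–Hasselbalch: pH = pKa + log([HCOO-]/[HCOOH]) = 3.721 + log(0.047/0.015)
pH = 3.721 + (+0.496) = 4.22

pH = 4.22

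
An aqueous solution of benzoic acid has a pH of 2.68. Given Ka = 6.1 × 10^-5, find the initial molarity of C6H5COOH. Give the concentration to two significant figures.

[H+] = 10^(-2.68) = 2.09 × 10^-3 M = x
Ka = x²/(C₀ − x) ⇒ C₀ = x + x²/Ka
C₀ = 2.09 × 10^-3 + (2.09 × 10^-3)²/(6.1 × 10^-5) = 7.37 × 10^-2 M

C₀ = 7.4 × 10^-2 M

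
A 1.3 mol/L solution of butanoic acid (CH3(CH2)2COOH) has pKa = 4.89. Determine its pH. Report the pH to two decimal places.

pH = 2.39

CH3(CH2)2COOH ⇌ CH3(CH2)2COO- + H+
Ka = 10^(−4.89) = 1.29 × 10^-5
Let x = [H+] at equilibrium. Ka = x²/(1.3 − x).
Since Ka ≪ C₀, x ≈ √(Ka·C₀) = 4.10 × 10^-3 M.
(x/C₀ = 0.32% < 5%, so the approximation holds.)
pH = −log(4.10 × 10^-3) = 2.39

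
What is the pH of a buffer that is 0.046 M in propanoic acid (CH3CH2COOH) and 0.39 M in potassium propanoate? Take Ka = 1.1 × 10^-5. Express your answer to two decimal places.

pH = 5.89

pKa = −log(1.1 × 10^-5) = 4.959
pH = pKa + log([A⁻]/[HA]) = 4.959 + log(0.39/0.046)
pH = 4.959 + (+0.928) = 5.89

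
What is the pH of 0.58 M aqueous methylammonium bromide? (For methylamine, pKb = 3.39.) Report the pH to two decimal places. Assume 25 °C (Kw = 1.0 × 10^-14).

CH3NH3+ is the conjugate acid of the weak base CH3NH2.
Kb = 10^(−3.39) = 4.07 × 10^-4
Ka = Kw/Kb = 1.0×10^-14 / 4.07 × 10^-4 = 2.46 × 10^-11
Ka = [H+]²/(0.58 − [H+]) = 2.46 × 10^-11
Assume [H+] ≪ 0.58: [H+] ≈ √(2.46 × 10^-11 × 0.58) = 3.78 × 10^-6 M
Check: 0.00065% ionized — well under 5%, approximation valid.
pH = −log[H+] = −log(3.78 × 10^-6) = 5.42

pH = 5.42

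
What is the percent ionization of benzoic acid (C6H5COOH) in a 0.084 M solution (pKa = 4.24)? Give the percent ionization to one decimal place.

C6H5COOH ⇌ C6H5COO- + H+; let x = [H+] at equilibrium.
Ka = 10^(−4.24) = 5.75 × 10^-5
x ≈ √(Ka·C₀) = √(5.75 × 10^-5 × 0.084) = 2.20 × 10^-3 M
Fraction ionized = 2.20 × 10^-3 / 0.084 = 0.0262 → 2.6%

2.6%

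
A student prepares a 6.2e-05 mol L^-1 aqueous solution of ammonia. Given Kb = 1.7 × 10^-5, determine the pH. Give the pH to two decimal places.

NH3 + H2O ⇌ NH4+ + OH-
Let x = [OH-] at equilibrium. Kb = x²/(6.2e-05 − x).
x is not negligible relative to C₀; solve x² + 1.7e-05·x − 1.05e-09 = 0.
x = (−Kb + √(Kb² + 4·Kb·C₀))/2 = 2.51 × 10^-5 M
pOH = 4.60, so pH = 14.00 − pOH = 9.40

pH = 9.40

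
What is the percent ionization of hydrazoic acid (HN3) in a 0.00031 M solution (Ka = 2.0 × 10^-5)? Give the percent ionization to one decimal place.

22.4%

HN3 ⇌ N3- + H+; let x = [H+] at equilibrium.
Ka = x²/(C₀ − x); solving the quadratic gives x = 6.94 × 10^-5 M.
Fraction ionized = 6.94 × 10^-5 / 0.00031 = 0.2239 → 22.4%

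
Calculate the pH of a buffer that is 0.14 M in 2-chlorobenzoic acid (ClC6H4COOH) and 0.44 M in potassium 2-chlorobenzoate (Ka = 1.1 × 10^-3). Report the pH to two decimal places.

pKa = −log(1.1 × 10^-3) = 2.959
pH = pKa + log([A⁻]/[HA]) = 2.959 + log(0.44/0.14)
pH = 2.959 + (+0.497) = 3.46

pH = 3.46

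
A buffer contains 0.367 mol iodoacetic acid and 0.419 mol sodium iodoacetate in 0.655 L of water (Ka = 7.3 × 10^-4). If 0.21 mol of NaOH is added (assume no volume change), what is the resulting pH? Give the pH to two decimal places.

pH = 3.74

OH- converts ICH2COOH to ICH2COO-: ICH2COOH → 0.157 mol, ICH2COO- → 0.629 mol.
pKa = −log(7.3 × 10^-4) = 3.137
pH = pKa + log(n_ICH2COO-/n_ICH2COOH) = 3.137 + log(0.629/0.157) = 3.137 + (+0.603)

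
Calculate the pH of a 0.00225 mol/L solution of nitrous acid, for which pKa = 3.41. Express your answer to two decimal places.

HNO2 ⇌ NO2- + H+
Ka = 10^(−3.41) = 3.89 × 10^-4
From the ICE table, Ka = [H+]²/(0.00225 − [H+]) = 3.89 × 10^-4.
The 5% rule fails; solving [H+]² + Ka·[H+] − Ka·C₀ = 0 exactly:
[H+] = (−Ka + √(Ka² + 4·Ka·C₀))/2 = 7.61 × 10^-4 M
pH = −log[H+] = −log(7.61 × 10^-4) = 3.12

pH = 3.12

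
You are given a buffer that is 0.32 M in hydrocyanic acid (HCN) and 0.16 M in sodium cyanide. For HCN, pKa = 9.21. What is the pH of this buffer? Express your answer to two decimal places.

Henderson–Hasselbalch: pH = pKa + log([CN-]/[HCN]) = 9.21 + log(0.16/0.32)
pH = 9.21 + (-0.301) = 8.91

pH = 8.91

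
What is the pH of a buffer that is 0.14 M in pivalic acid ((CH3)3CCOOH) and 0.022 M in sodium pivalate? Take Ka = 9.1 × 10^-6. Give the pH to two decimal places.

pH = 4.24

pKa = −log(9.1 × 10^-6) = 5.041
Henderson–Hasselbalch: pH = pKa + log([(CH3)3CCOO-]/[(CH3)3CCOOH]) = 5.041 + log(0.022/0.14)
pH = 5.041 + (-0.804) = 4.24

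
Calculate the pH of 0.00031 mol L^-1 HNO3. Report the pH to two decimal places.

pH = 3.51

HNO3 is a strong acid and dissociates completely, so [H+] = 0.00031 M.
pH = -log(0.00031) = 3.51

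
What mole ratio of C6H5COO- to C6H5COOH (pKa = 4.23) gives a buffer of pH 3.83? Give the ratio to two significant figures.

ratio = 0.40

pH = pKa + log(r) ⇒ log(r) = 3.83 − 4.23 = -0.40
r = [C6H5COO-]/[C6H5COOH] = 10^(-0.40) = 0.398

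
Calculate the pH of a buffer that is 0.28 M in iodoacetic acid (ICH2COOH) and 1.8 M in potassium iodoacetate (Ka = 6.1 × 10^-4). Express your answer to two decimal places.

pKa = −log(6.1 × 10^-4) = 3.215
Using pH = pKa + log([base]/[acid]) with [base]/[acid] = 1.8/0.28:
pH = 3.215 + (+0.808) = 4.02

pH = 4.02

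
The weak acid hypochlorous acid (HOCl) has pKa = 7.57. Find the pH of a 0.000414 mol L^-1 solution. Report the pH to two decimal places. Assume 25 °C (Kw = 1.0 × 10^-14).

HOCl ⇌ OCl- + H+
Ka = 10^(−7.57) = 2.69 × 10^-8
Ka = [H+]²/(0.000414 − [H+]) = 2.69 × 10^-8
Since Ka ≪ C₀, [H+] ≈ √(Ka·C₀) = 3.34 × 10^-6 M.
Check: 0.81% ionized — well under 5%, approximation valid.
pH = −log(3.34 × 10^-6) = 5.48

pH = 5.48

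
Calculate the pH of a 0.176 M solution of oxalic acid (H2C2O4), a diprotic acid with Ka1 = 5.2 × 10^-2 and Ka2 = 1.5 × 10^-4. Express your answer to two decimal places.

pH = 1.14

Ka1 ≫ Ka2, so treat the first dissociation as the only significant source of H+.
Ka1 = x²/(0.176 − x) = 5.2 × 10^-2
Solving the quadratic: x = (−Ka1 + √(Ka1² + 4·Ka1·C₀))/2 = 7.31 × 10^-2 M
pH = −log(7.31 × 10^-2) = 1.14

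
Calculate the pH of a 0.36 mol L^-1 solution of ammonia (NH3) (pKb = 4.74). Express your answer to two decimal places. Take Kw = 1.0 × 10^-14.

NH3 + H2O ⇌ NH4+ + OH-
Kb = 10^(−4.74) = 1.82 × 10^-5
Kb = x²/(0.36 − x) = 1.82 × 10^-5
Assume x ≪ 0.36: x ≈ √(1.82 × 10^-5 × 0.36) = 2.56 × 10^-3 M
Check: 0.71% ionized — well under 5%, approximation valid.
pOH = 2.59, so pH = 14.00 − pOH = 11.41

pH = 11.41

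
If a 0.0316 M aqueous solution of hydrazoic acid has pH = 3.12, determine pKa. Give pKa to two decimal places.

[H+] = 10^(-3.12) = 7.59 × 10^-4 M
At equilibrium [HA] = 0.0316 − 7.59 × 10^-4 = 3.08 × 10^-2 M
Ka = [H+][A-]/[HA] = (7.59 × 10^-4)² / 3.08 × 10^-2 = 1.87 × 10^-5
pKa = -log(1.87 × 10^-5) = 4.73

pKa = 4.73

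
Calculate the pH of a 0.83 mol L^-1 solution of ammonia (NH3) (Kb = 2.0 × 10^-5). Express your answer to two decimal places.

pH = 11.61

NH3 + H2O ⇌ NH4+ + OH-
Let x = [OH-] at equilibrium. Kb = x²/(0.83 − x).
Since Kb ≪ C₀, x ≈ √(Kb·C₀) = 4.07 × 10^-3 M.
pOH = −log(4.07 × 10^-3) = 2.39; pH = 14.00 − 2.39 = 11.61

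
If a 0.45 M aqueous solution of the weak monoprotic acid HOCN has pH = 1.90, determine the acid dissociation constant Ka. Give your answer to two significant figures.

[H+] = 10^(-1.90) = 1.26 × 10^-2 M
At equilibrium [HA] = 0.45 − 1.26 × 10^-2 = 4.37 × 10^-1 M
Ka = [H+][A-]/[HA] = (1.26 × 10^-2)² / 4.37 × 10^-1 = 3.6 × 10^-4

Ka = 3.6 × 10^-4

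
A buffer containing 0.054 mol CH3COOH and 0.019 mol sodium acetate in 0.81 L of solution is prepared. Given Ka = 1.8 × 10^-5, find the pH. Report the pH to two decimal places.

pKa = −log(1.8 × 10^-5) = 4.745
Henderson–Hasselbalch: pH = pKa + log([CH3COO-]/[CH3COOH]) = 4.745 + log(0.019/0.054)
pH = 4.745 + (-0.454) = 4.29

pH = 4.29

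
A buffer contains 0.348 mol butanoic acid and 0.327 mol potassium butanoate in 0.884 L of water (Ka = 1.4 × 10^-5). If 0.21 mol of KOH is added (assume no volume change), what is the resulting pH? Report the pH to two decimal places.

pH = 5.44

OH- converts CH3(CH2)2COOH to CH3(CH2)2COO-: CH3(CH2)2COOH → 0.138 mol, CH3(CH2)2COO- → 0.537 mol.
pKa = −log(1.4 × 10^-5) = 4.854
Henderson–Hasselbalch with mole ratio 0.537/0.138: pH = 4.854 + (+0.590)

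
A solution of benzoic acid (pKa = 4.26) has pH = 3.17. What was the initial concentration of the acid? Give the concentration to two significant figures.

C₀ = 9.0 × 10^-3 M

[H+] = 10^(-3.17) = 6.76 × 10^-4 M = x
Ka = 10^(−4.26) = 5.50 × 10^-5
Ka = x²/(C₀ − x) ⇒ C₀ = x + x²/Ka
C₀ = 6.76 × 10^-4 + (6.76 × 10^-4)²/(5.50 × 10^-5) = 8.98 × 10^-3 M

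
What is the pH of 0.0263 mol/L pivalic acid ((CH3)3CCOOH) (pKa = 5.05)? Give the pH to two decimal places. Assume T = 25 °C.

pH = 3.32

(CH3)3CCOOH ⇌ (CH3)3CCOO- + H+
Ka = 10^(−5.05) = 8.91 × 10^-6
Ka = [H+]²/(0.0263 − [H+]) = 8.91 × 10^-6
Assume [H+] ≪ 0.0263: [H+] ≈ √(8.91 × 10^-6 × 0.0263) = 4.84 × 10^-4 M
Check: 1.8% ionized — well under 5%, approximation valid.
pH = −log[H+] = −log(4.84 × 10^-4) = 3.32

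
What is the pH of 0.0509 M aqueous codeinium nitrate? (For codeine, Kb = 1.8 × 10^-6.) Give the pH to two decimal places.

C18H22NO3+ is the conjugate acid of the weak base C18H21NO3.
Ka = Kw/Kb = 1.0×10^-14 / 1.8 × 10^-6 = 5.56 × 10^-9
Let x = [H+] at equilibrium. Ka = x²/(0.0509 − x).
Since Ka ≪ C₀, x ≈ √(Ka·C₀) = 1.68 × 10^-5 M.
pH = −log[H+] = −log(1.68 × 10^-5) = 4.77

pH = 4.77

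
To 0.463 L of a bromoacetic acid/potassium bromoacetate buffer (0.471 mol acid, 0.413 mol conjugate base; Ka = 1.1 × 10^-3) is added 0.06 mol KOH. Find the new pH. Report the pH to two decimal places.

pH = 3.02

After neutralization: n(BrCH2COOH) = 0.411 mol, n(BrCH2COO-) = 0.473 mol.
pKa = −log(1.1 × 10^-3) = 2.959
pH = pKa + log(n_BrCH2COO-/n_BrCH2COOH) = 2.959 + log(0.473/0.411) = 2.959 + (+0.061)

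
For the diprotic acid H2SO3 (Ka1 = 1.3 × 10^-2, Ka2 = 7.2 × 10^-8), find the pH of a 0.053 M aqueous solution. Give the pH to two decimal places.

Ka1 ≫ Ka2, so treat the first dissociation as the only significant source of H+.
Ka1 = x²/(0.053 − x) = 1.3 × 10^-2
Solving the quadratic: x = (−Ka1 + √(Ka1² + 4·Ka1·C₀))/2 = 2.05 × 10^-2 M
pH = −log(2.05 × 10^-2) = 1.69

pH = 1.69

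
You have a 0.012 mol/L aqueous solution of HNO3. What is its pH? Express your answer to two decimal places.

HNO3 is a strong acid and dissociates completely, so [H+] = 0.012 M.
pH = -log(0.012) = 1.92

pH = 1.92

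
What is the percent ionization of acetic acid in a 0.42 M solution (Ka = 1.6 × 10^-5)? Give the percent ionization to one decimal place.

CH3COOH ⇌ CH3COO- + H+; let x = [H+] at equilibrium.
x ≈ √(Ka·C₀) = √(1.6 × 10^-5 × 0.42) = 2.59 × 10^-3 M
Fraction ionized = 2.59 × 10^-3 / 0.42 = 0.0062 → 0.6%

0.6%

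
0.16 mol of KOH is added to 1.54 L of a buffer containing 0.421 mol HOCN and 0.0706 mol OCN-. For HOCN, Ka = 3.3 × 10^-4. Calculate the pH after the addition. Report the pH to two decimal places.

pH = 3.43

OH- converts HOCN to OCN-: HOCN → 0.261 mol, OCN- → 0.231 mol.
pKa = −log(3.3 × 10^-4) = 3.481
Henderson–Hasselbalch with mole ratio 0.231/0.261: pH = 3.481 + (-0.053)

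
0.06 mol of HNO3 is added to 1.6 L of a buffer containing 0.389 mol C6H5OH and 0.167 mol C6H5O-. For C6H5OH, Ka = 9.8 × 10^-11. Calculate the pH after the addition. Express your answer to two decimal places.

Added H+ converts C6H5O- to C6H5OH: C6H5OH → 0.449 mol, C6H5O- → 0.107 mol.
pKa = −log(9.8 × 10^-11) = 10.009
Henderson–Hasselbalch with mole ratio 0.107/0.449: pH = 10.009 + (-0.623)

pH = 9.39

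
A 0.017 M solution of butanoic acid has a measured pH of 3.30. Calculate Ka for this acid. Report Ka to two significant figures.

[H+] = 10^(-3.30) = 5.01 × 10^-4 M
At equilibrium [HA] = 0.017 − 5.01 × 10^-4 = 1.65 × 10^-2 M
Ka = [H+][A-]/[HA] = (5.01 × 10^-4)² / 1.65 × 10^-2 = 1.5 × 10^-5

Ka = 1.5 × 10^-5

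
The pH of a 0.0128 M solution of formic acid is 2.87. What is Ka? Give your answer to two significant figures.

[H+] = 10^(-2.87) = 1.35 × 10^-3 M
At equilibrium [HA] = 0.0128 − 1.35 × 10^-3 = 1.15 × 10^-2 M
Ka = [H+][A-]/[HA] = (1.35 × 10^-3)² / 1.15 × 10^-2 = 1.6 × 10^-4

Ka = 1.6 × 10^-4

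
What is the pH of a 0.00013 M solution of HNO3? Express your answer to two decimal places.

HNO3 is a strong acid and dissociates completely, so [H+] = 0.00013 M.
pH = -log(0.00013) = 3.89

pH = 3.89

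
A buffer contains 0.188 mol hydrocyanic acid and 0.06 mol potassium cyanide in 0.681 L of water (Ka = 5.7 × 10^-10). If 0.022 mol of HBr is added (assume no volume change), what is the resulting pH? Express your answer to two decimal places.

After neutralization: n(HCN) = 0.21 mol, n(CN-) = 0.038 mol.
pKa = −log(5.7 × 10^-10) = 9.244
Henderson–Hasselbalch with mole ratio 0.038/0.21: pH = 9.244 + (-0.742)

pH = 8.50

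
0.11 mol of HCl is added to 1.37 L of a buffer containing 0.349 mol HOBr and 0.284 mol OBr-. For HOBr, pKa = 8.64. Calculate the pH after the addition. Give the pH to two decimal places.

Added H+ converts OBr- to HOBr: HOBr → 0.459 mol, OBr- → 0.174 mol.
pH = pKa + log([A⁻]/[HA]) = 8.64 + log(0.174/0.459) = 8.64 -0.421

pH = 8.22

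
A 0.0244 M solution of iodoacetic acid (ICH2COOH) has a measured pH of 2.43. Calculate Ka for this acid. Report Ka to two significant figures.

Ka = 6.7 × 10^-4

[H+] = 10^(-2.43) = 3.72 × 10^-3 M
At equilibrium [HA] = 0.0244 − 3.72 × 10^-3 = 2.07 × 10^-2 M
Ka = [H+][A-]/[HA] = (3.72 × 10^-3)² / 2.07 × 10^-2 = 6.7 × 10^-4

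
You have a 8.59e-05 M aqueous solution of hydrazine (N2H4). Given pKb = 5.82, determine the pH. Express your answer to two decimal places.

pH = 9.03

N2H4 + H2O ⇌ N2H5+ + OH-
Kb = 10^(−5.82) = 1.51 × 10^-6
Let x = [OH-] at equilibrium. Kb = x²/(8.59e-05 − x).
x is not negligible relative to C₀; solve x² + 1.51e-06·x − 1.3e-10 = 0.
x = (−Kb + √(Kb² + 4·Kb·C₀))/2 = 1.07 × 10^-5 M
pOH = −log(1.07 × 10^-5) = 4.97; pH = 14.00 − 4.97 = 9.03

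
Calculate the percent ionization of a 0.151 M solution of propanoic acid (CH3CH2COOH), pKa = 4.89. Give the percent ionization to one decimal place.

CH3CH2COOH ⇌ CH3CH2COO- + H+; let x = [H+] at equilibrium.
Ka = 10^(−4.89) = 1.29 × 10^-5
x ≈ √(Ka·C₀) = √(1.29 × 10^-5 × 0.151) = 1.40 × 10^-3 M
% ionization = x/C₀ × 100% = 1.40 × 10^-3/0.151 × 100% = 0.9%

0.9%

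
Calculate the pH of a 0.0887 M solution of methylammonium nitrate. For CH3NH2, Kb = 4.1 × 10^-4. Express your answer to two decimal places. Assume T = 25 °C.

CH3NH3+ is the conjugate acid of the weak base CH3NH2.
Ka = Kw/Kb = 1.0×10^-14 / 4.1 × 10^-4 = 2.44 × 10^-11
From the ICE table, Ka = x²/(0.0887 − x) = 2.44 × 10^-11.
Since Ka ≪ C₀, x ≈ √(Ka·C₀) = 1.47 × 10^-6 M.
Check: 0.0017% ionized — well under 5%, approximation valid.
pH = −log[H+] = −log(1.47 × 10^-6) = 5.83

pH = 5.83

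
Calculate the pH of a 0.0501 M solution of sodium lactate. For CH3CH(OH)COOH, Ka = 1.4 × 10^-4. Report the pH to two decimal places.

pH = 8.28

CH3CH(OH)COO- is the conjugate base of the weak acid CH3CH(OH)COOH.
Kb = Kw/Ka = 1.0×10^-14 / 1.4 × 10^-4 = 7.14 × 10^-11
Kb = [OH-]²/(0.0501 − [OH-]) = 7.14 × 10^-11
Neglecting [OH-] in the denominator: [OH-] = √(7.14 × 10^-11 × 0.0501) = 1.89 × 10^-6 M
pOH = 5.72, so pH = 14.00 − pOH = 8.28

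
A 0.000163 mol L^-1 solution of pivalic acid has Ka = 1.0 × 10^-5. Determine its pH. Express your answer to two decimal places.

pH = 4.45

(CH3)3CCOOH ⇌ (CH3)3CCOO- + H+
Ka = [H+]²/(0.000163 − [H+]) = 1.0 × 10^-5
[H+] is not negligible relative to C₀; solve [H+]² + 1e-05·[H+] − 1.63e-09 = 0.
[H+] = (−Ka + √(Ka² + 4·Ka·C₀))/2 = 3.57 × 10^-5 M
pH = −log[H+] = −log(3.57 × 10^-5) = 4.45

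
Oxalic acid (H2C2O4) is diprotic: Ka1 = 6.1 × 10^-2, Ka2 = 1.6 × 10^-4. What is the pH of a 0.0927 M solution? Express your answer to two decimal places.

pH = 1.30

Ka1 ≫ Ka2, so treat the first dissociation as the only significant source of H+.
Ka1 = x²/(0.0927 − x) = 6.1 × 10^-2
Solving the quadratic: x = (−Ka1 + √(Ka1² + 4·Ka1·C₀))/2 = 5.06 × 10^-2 M
pH = −log(5.06 × 10^-2) = 1.30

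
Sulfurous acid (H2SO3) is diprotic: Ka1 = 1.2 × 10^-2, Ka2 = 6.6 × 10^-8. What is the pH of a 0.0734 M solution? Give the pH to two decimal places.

Since Ka1 ≫ Ka2, the first ionization dominates [H+].
Ka1 = x²/(0.0734 − x) = 1.2 × 10^-2
Solving the quadratic: x = (−Ka1 + √(Ka1² + 4·Ka1·C₀))/2 = 2.43 × 10^-2 M
pH = −log(2.43 × 10^-2) = 1.61

pH = 1.61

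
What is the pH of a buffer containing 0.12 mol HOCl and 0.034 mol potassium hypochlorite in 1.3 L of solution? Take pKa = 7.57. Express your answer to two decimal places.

Henderson–Hasselbalch: pH = pKa + log([OCl-]/[HOCl]) = 7.57 + log(0.034/0.12)
pH = 7.57 + (-0.548) = 7.02

pH = 7.02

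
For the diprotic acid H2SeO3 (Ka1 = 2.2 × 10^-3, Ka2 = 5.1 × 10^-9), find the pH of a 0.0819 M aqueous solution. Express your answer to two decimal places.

pH = 1.91

Since Ka1 ≫ Ka2, the first ionization dominates [H+].
Ka1 = x²/(0.0819 − x) = 2.2 × 10^-3
Solving the quadratic: x = (−Ka1 + √(Ka1² + 4·Ka1·C₀))/2 = 1.24 × 10^-2 M
pH = −log(1.24 × 10^-2) = 1.91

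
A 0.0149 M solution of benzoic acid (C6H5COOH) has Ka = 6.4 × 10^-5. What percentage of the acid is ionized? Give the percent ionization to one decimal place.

C6H5COOH ⇌ C6H5COO- + H+; let x = [H+] at equilibrium.
Ka = x²/(C₀ − x); solving the quadratic gives x = 9.45 × 10^-4 M.
Fraction ionized = 9.45 × 10^-4 / 0.0149 = 0.0634 → 6.3%

6.3%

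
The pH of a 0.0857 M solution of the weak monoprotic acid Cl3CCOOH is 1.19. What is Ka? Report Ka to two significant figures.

[H+] = 10^(-1.19) = 6.46 × 10^-2 M
At equilibrium [HA] = 0.0857 − 6.46 × 10^-2 = 2.11 × 10^-2 M
Ka = [H+][A-]/[HA] = (6.46 × 10^-2)² / 2.11 × 10^-2 = 2.0 × 10^-1

Ka = 2.0 × 10^-1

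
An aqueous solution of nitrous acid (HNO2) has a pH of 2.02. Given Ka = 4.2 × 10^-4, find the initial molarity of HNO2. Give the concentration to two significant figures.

C₀ = 2.3 × 10^-1 M

[H+] = 10^(-2.02) = 9.55 × 10^-3 M = x
Ka = x²/(C₀ − x) ⇒ C₀ = x + x²/Ka
C₀ = 9.55 × 10^-3 + (9.55 × 10^-3)²/(4.2 × 10^-4) = 2.27 × 10^-1 M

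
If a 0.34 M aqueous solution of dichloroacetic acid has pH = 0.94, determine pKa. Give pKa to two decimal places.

pKa = 1.23

[H+] = 10^(-0.94) = 1.15 × 10^-1 M
At equilibrium [HA] = 0.34 − 1.15 × 10^-1 = 2.25 × 10^-1 M
Ka = [H+][A-]/[HA] = (1.15 × 10^-1)² / 2.25 × 10^-1 = 5.88 × 10^-2
pKa = -log(5.88 × 10^-2) = 1.23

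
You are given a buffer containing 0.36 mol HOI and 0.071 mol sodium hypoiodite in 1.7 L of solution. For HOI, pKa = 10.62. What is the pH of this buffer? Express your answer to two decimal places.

pH = 9.91

Using pH = pKa + log([base]/[acid]) with [base]/[acid] = 0.071/0.36:
pH = 10.62 + (-0.705) = 9.91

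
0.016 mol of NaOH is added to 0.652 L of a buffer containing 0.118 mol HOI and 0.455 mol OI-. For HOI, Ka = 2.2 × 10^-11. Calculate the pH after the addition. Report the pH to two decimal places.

pH = 11.32

OH- converts HOI to OI-: HOI → 0.102 mol, OI- → 0.471 mol.
pKa = −log(2.2 × 10^-11) = 10.658
pH = pKa + log([A⁻]/[HA]) = 10.658 + log(0.471/0.102) = 10.658 +0.664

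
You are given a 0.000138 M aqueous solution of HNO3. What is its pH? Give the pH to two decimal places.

HNO3 is a strong acid and dissociates completely, so [H+] = 0.000138 M.
pH = -log(0.000138) = 3.86

pH = 3.86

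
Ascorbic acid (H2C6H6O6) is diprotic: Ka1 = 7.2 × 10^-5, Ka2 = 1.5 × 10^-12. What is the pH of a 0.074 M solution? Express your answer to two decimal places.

Since Ka1 ≫ Ka2, the first ionization dominates [H+].
Ka1 = x²/(0.074 − x) = 7.2 × 10^-5
x ≈ √(7.2 × 10^-5 × 0.074) = 2.31 × 10^-3 M
pH = −log(2.31 × 10^-3) = 2.64

pH = 2.64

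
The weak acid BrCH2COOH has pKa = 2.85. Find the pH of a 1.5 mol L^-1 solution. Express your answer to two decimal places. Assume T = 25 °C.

pH = 1.34

BrCH2COOH ⇌ BrCH2COO- + H+
Ka = 10^(−2.85) = 1.41 × 10^-3
Ka = x²/(1.5 − x) = 1.41 × 10^-3
Assume x ≪ 1.5: x ≈ √(1.41 × 10^-3 × 1.5) = 4.60 × 10^-2 M
(x/C₀ = 3.1% < 5%, so the approximation holds.)
pH = −log[H+] = −log(4.60 × 10^-2) = 1.34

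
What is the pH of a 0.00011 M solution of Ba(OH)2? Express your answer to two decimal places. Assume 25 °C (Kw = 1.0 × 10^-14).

Ba(OH)2 is a strong base (each formula unit releases 2 OH-); [OH-] = 0.00022 M.
pOH = -log(0.00022) = 3.66
pH = 14.00 - 3.66 = 10.34

pH = 10.34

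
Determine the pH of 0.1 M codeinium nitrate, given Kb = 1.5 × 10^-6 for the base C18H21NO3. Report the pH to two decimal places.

C18H22NO3+ is the conjugate acid of the weak base C18H21NO3.
Ka = Kw/Kb = 1.0×10^-14 / 1.5 × 10^-6 = 6.67 × 10^-9
Let x = [H+] at equilibrium. Ka = x²/(0.1 − x).
Assume x ≪ 0.1: x ≈ √(6.67 × 10^-9 × 0.1) = 2.58 × 10^-5 M
pH = −log[H+] = −log(2.58 × 10^-5) = 4.59

pH = 4.59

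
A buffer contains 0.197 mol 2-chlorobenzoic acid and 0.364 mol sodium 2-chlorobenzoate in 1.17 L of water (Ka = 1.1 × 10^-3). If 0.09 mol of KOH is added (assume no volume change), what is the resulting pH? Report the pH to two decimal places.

After neutralization: n(ClC6H4COOH) = 0.107 mol, n(ClC6H4COO-) = 0.454 mol.
pKa = −log(1.1 × 10^-3) = 2.959
pH = pKa + log(n_ClC6H4COO-/n_ClC6H4COOH) = 2.959 + log(0.454/0.107) = 2.959 + (+0.628)

pH = 3.59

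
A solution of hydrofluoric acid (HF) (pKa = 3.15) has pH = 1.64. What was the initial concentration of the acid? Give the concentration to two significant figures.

C₀ = 7.6 × 10^-1 M

[H+] = 10^(-1.64) = 2.29 × 10^-2 M = x
Ka = 10^(−3.15) = 7.08 × 10^-4
Ka = x²/(C₀ − x) ⇒ C₀ = x + x²/Ka
C₀ = 2.29 × 10^-2 + (2.29 × 10^-2)²/(7.08 × 10^-4) = 7.64 × 10^-1 M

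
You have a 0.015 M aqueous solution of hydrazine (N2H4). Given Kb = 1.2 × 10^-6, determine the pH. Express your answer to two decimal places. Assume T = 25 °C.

pH = 10.13

N2H4 + H2O ⇌ N2H5+ + OH-
From the ICE table, Kb = x²/(0.015 − x) = 1.2 × 10^-6.
Neglecting x in the denominator: x = √(1.2 × 10^-6 × 0.015) = 1.34 × 10^-4 M
pOH = −log(1.34 × 10^-4) = 3.87; pH = 14.00 − 3.87 = 10.13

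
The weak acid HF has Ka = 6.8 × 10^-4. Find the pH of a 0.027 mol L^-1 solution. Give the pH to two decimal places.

pH = 2.40

HF ⇌ F- + H+
Ka = [H+]²/(0.027 − [H+]) = 6.8 × 10^-4
[H+] is not negligible relative to C₀; solve [H+]² + 0.00068·[H+] − 1.84e-05 = 0.
[H+] = (−Ka + √(Ka² + 4·Ka·C₀))/2 = 3.96 × 10^-3 M
pH = −log[H+] = −log(3.96 × 10^-3) = 2.40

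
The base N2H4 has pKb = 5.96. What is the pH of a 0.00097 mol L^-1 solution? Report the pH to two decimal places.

pH = 9.51

N2H4 + H2O ⇌ N2H5+ + OH-
Kb = 10^(−5.96) = 1.10 × 10^-6
From the ICE table, Kb = x²/(0.00097 − x) = 1.10 × 10^-6.
Neglecting x in the denominator: x = √(1.10 × 10^-6 × 0.00097) = 3.27 × 10^-5 M
pOH = −log(3.27 × 10^-5) = 4.49; pH = 14.00 − 4.49 = 9.51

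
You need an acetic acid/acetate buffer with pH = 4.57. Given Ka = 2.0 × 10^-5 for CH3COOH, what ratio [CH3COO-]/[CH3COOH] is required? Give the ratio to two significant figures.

ratio = 0.74

pKa = -log(2.0 × 10^-5) = 4.699
pH = pKa + log(r) ⇒ log(r) = 4.57 − 4.699 = -0.129
r = [CH3COO-]/[CH3COOH] = 10^(-0.129) = 0.743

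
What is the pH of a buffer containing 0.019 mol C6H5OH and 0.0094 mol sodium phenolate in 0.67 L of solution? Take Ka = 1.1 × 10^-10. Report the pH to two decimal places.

pH = 9.65

pKa = −log(1.1 × 10^-10) = 9.959
pH = pKa + log([A⁻]/[HA]) = 9.959 + log(0.0094/0.019)
pH = 9.959 + (-0.306) = 9.65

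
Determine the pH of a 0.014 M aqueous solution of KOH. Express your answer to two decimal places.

pH = 12.15

KOH is a strong base; [OH-] = 0.014 M.
pOH = -log(0.014) = 1.85
pH = 14.00 - 1.85 = 12.15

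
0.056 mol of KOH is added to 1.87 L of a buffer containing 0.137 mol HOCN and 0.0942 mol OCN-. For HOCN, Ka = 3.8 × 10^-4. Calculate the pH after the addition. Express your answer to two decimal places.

OH- converts HOCN to OCN-: HOCN → 0.081 mol, OCN- → 0.15 mol.
pKa = −log(3.8 × 10^-4) = 3.420
pH = pKa + log([A⁻]/[HA]) = 3.420 + log(0.15/0.081) = 3.420 +0.268

pH = 3.69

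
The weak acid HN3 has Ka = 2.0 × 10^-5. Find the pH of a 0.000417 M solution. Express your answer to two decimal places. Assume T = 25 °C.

pH = 4.09

HN3 ⇌ N3- + H+
Let x = [H+] at equilibrium. Ka = x²/(0.000417 − x).
Here C₀/Ka ≈ 20.8, so the small-x approximation fails. Use the quadratic:
x = (−Ka + √(Ka² + 4·Ka·C₀))/2 = 8.19 × 10^-5 M
pH = −log[H+] = −log(8.19 × 10^-5) = 4.09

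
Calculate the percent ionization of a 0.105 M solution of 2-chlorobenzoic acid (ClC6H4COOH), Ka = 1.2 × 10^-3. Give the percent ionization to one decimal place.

10.1%

ClC6H4COOH ⇌ ClC6H4COO- + H+; let x = [H+] at equilibrium.
Solve x² + 0.0012x − 0.000126 = 0 → x = 1.06 × 10^-2 M
% ionization = x/C₀ × 100% = 1.06 × 10^-2/0.105 × 100% = 10.1%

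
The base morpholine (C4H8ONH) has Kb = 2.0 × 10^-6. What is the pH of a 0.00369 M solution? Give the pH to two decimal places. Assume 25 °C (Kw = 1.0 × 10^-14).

C4H8ONH + H2O ⇌ C4H8ONH2+ + OH-
Kb = [OH-]²/(0.00369 − [OH-]) = 2.0 × 10^-6
Since Kb ≪ C₀, [OH-] ≈ √(Kb·C₀) = 8.59 × 10^-5 M.
pOH = 4.07, so pH = 14.00 − pOH = 9.93

pH = 9.93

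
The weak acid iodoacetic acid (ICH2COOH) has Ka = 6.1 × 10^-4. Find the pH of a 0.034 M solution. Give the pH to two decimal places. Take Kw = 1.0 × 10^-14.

pH = 2.37

ICH2COOH ⇌ ICH2COO- + H+
Let x = [H+] at equilibrium. Ka = x²/(0.034 − x).
The 5% rule fails; solving x² + Ka·x − Ka·C₀ = 0 exactly:
x = (−Ka + √(Ka² + 4·Ka·C₀))/2 = 4.26 × 10^-3 M
pH = −log(4.26 × 10^-3) = 2.37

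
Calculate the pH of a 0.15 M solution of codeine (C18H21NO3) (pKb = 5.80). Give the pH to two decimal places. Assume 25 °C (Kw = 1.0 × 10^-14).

C18H21NO3 + H2O ⇌ C18H22NO3+ + OH-
Kb = 10^(−5.80) = 1.58 × 10^-6
From the ICE table, Kb = [OH-]²/(0.15 − [OH-]) = 1.58 × 10^-6.
Since Kb ≪ C₀, [OH-] ≈ √(Kb·C₀) = 4.87 × 10^-4 M.
([OH-]/C₀ = 0.32% < 5%, so the approximation holds.)
pOH = −log(4.87 × 10^-4) = 3.31; pH = 14.00 − 3.31 = 10.69

pH = 10.69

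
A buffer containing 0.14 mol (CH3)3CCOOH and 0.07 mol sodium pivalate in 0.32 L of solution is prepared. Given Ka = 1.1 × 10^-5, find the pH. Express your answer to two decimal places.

pKa = −log(1.1 × 10^-5) = 4.959
Using pH = pKa + log([base]/[acid]) with [base]/[acid] = 0.07/0.14:
pH = 4.959 + (-0.301) = 4.66

pH = 4.66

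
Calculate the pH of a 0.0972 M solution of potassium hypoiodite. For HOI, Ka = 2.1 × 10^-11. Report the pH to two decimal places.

pH = 11.82

OI- is the conjugate base of the weak acid HOI.
Kb = Kw/Ka = 1.0×10^-14 / 2.1 × 10^-11 = 4.76 × 10^-4
Kb = x²/(0.0972 − x) = 4.76 × 10^-4
The 5% rule fails; solving x² + Kb·x − Kb·C₀ = 0 exactly:
x = [−0.000476 + √(0.000476² + 0.000185)]/2 = 6.57 × 10^-3 M
pOH = −log(6.57 × 10^-3) = 2.18; pH = 14.00 − 2.18 = 11.82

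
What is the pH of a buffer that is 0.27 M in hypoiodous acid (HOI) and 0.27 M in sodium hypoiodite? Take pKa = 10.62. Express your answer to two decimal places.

pH = pKa + log([A⁻]/[HA]) = 10.62 + log(0.27/0.27)
pH = 10.62 + (+0.000) = 10.62

pH = 10.62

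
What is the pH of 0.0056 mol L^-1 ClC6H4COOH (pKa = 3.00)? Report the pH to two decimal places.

ClC6H4COOH ⇌ ClC6H4COO- + H+
Ka = 10^(−3.00) = 1.00 × 10^-3
Ka = [H+]²/(0.0056 − [H+]) = 1.00 × 10^-3
[H+] is not negligible relative to C₀; solve [H+]² + 0.001·[H+] − 5.6e-06 = 0.
[H+] = [−0.001 + √(0.001² + 2.24e-05)]/2 = 1.92 × 10^-3 M
pH = −log[H+] = −log(1.92 × 10^-3) = 2.72

pH = 2.72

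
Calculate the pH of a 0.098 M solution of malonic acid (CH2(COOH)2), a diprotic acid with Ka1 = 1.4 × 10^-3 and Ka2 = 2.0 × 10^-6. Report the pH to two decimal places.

pH = 1.96

Since Ka1 ≫ Ka2, the first ionization dominates [H+].
Ka1 = x²/(0.098 − x) = 1.4 × 10^-3
Solving the quadratic: x = (−Ka1 + √(Ka1² + 4·Ka1·C₀))/2 = 1.10 × 10^-2 M
pH = −log(1.10 × 10^-2) = 1.96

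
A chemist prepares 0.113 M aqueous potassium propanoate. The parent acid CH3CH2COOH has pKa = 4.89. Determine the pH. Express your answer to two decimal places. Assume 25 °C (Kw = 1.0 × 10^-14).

pH = 8.97

CH3CH2COO- is the conjugate base of the weak acid CH3CH2COOH.
Ka = 10^(−4.89) = 1.29 × 10^-5
Kb = Kw/Ka = 1.0×10^-14 / 1.29 × 10^-5 = 7.75 × 10^-10
From the ICE table, Kb = [OH-]²/(0.113 − [OH-]) = 7.75 × 10^-10.
Neglecting [OH-] in the denominator: [OH-] = √(7.75 × 10^-10 × 0.113) = 9.36 × 10^-6 M
([OH-]/C₀ = 0.0083% < 5%, so the approximation holds.)
pOH = 5.03, so pH = 14.00 − pOH = 8.97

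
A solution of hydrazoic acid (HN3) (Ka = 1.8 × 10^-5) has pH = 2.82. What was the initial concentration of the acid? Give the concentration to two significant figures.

[H+] = 10^(-2.82) = 1.51 × 10^-3 M = x
Ka = x²/(C₀ − x) ⇒ C₀ = x + x²/Ka
C₀ = 1.51 × 10^-3 + (1.51 × 10^-3)²/(1.8 × 10^-5) = 1.28 × 10^-1 M

C₀ = 1.3 × 10^-1 M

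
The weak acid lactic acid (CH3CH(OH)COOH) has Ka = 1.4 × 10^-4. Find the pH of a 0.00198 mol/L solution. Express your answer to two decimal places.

CH3CH(OH)COOH ⇌ CH3CH(OH)COO- + H+
From the ICE table, Ka = [H+]²/(0.00198 − [H+]) = 1.4 × 10^-4.
Here C₀/Ka ≈ 14.1, so the small-[H+] approximation fails. Use the quadratic:
[H+] = [−0.00014 + √(0.00014² + 1.11e-06)]/2 = 4.61 × 10^-4 M
pH = −log[H+] = −log(4.61 × 10^-4) = 3.34

pH = 3.34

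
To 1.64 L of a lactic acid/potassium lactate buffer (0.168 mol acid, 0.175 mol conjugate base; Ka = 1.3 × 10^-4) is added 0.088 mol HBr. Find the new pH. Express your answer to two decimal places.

After neutralization: n(CH3CH(OH)COOH) = 0.256 mol, n(CH3CH(OH)COO-) = 0.087 mol.
pKa = −log(1.3 × 10^-4) = 3.886
pH = pKa + log(n_CH3CH(OH)COO-/n_CH3CH(OH)COOH) = 3.886 + log(0.087/0.256) = 3.886 + (-0.469)

pH = 3.42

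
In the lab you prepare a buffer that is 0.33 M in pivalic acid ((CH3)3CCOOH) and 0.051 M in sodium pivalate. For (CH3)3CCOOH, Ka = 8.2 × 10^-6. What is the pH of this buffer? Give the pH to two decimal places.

pH = 4.28

pKa = −log(8.2 × 10^-6) = 5.086
pH = pKa + log([A⁻]/[HA]) = 5.086 + log(0.051/0.33)
pH = 5.086 + (-0.811) = 4.28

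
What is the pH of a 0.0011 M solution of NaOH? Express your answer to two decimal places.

pH = 11.04

NaOH is a strong base; [OH-] = 0.0011 M.
pOH = -log(0.0011) = 2.96
pH = 14.00 - 2.96 = 11.04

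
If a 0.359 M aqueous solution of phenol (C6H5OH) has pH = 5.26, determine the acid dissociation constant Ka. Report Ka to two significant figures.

[H+] = 10^(-5.26) = 5.50 × 10^-6 M
At equilibrium [HA] = 0.359 − 5.50 × 10^-6 = 3.59 × 10^-1 M
Ka = [H+][A-]/[HA] = (5.50 × 10^-6)² / 3.59 × 10^-1 = 8.4 × 10^-11

Ka = 8.4 × 10^-11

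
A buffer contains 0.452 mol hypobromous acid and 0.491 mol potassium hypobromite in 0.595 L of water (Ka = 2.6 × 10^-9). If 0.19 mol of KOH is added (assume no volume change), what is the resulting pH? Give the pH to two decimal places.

pH = 9.00

OH- converts HOBr to OBr-: HOBr → 0.262 mol, OBr- → 0.681 mol.
pKa = −log(2.6 × 10^-9) = 8.585
pH = pKa + log([A⁻]/[HA]) = 8.585 + log(0.681/0.262) = 8.585 +0.415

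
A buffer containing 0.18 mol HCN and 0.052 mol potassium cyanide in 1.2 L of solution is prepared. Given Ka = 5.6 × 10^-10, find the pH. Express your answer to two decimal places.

pKa = −log(5.6 × 10^-10) = 9.252
Henderson–Hasselbalch: pH = pKa + log([CN-]/[HCN]) = 9.252 + log(0.052/0.18)
pH = 9.252 + (-0.539) = 8.71

pH = 8.71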